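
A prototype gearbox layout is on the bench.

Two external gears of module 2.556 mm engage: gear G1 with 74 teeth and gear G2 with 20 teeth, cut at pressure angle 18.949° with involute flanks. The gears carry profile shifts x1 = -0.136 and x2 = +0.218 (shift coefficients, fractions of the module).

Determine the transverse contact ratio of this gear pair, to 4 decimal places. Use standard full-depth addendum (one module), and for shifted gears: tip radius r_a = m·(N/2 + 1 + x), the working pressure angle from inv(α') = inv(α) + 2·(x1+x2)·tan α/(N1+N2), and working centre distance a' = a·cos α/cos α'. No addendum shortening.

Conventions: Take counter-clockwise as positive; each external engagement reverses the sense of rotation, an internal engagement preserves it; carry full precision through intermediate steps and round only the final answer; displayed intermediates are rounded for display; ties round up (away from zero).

single-mesh involute tooth geometry (74T engaging 20T at module 2.556)
base radii: r_b1 = 89.446954, r_b2 = 24.174852
tip radii: r_a1 = 96.780384, r_a2 = 28.673208
inv(α') = inv(18.949°) + 2·(-0.136+0.218)·tan α/(74+20) = 0.01320883  ⇒  α' = 19.23546°
a' = a·cos α / cos α' = 120.1320·cos 18.949°/cos 19.23546° = 120.340073
action lengths: √(r_a1²−r_b1²) = 36.955178, √(r_a2²−r_b2²) = 15.418475
base pitch p_b = π·m·cos α = 7.594754
CR = (36.955178 + 15.418475 − 120.340073·sin 19.23546°)/7.594754 = 1.675826
contact ratio ≈ 1.6758

1.6758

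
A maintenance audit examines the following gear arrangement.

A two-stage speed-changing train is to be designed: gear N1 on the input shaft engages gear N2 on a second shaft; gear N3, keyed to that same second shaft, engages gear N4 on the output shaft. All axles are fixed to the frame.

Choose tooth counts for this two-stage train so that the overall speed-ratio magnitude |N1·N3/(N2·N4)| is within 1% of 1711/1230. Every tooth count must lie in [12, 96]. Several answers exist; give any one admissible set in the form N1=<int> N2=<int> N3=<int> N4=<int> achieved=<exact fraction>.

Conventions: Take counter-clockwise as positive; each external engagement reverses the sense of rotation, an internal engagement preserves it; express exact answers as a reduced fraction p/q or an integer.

topology: fixed-axis compound train — 2 stages, target 1711/1230
target = 1711/1230 in lowest terms: an exact hit needs N1·N3 = k·1711 and N2·N4 = k·1230 for one integer k, every count in [12, 96]; additionally prefer no 1:1 stage (N1 ≠ N2, N3 ≠ N4)
k = 1: N1·N3 = 1711 = 29·59, N2·N4 = 1230 = 15·82
achieved = 29·59/(15·82) = 1711/1230; |achieved − target| = 0 ≤ 1711/123000 ✓

N1=29 N2=15 N3=59 N4=82 achieved=1711/1230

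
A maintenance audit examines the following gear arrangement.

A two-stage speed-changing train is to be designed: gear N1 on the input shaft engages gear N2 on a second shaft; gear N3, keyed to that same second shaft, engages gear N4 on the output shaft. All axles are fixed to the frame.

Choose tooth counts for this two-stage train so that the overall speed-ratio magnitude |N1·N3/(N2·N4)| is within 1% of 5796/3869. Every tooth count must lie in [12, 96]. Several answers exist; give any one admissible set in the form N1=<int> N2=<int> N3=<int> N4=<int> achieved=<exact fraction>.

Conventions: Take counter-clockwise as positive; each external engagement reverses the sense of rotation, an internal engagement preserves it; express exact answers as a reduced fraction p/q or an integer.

N1=63 N2=53 N3=92 N4=73 achieved=5796/3869

design class (target 5796/3869): fixed-axis compound train
target = 5796/3869 in lowest terms: an exact hit needs N1·N3 = k·5796 and N2·N4 = k·3869 for one integer k, every count in [12, 96]; additionally prefer no 1:1 stage (N1 ≠ N2, N3 ≠ N4)
k = 1: N1·N3 = 5796 = 63·92, N2·N4 = 3869 = 53·73
achieved = 63·92/(53·73) = 5796/3869; |achieved − target| = 0 ≤ 1449/96725 ✓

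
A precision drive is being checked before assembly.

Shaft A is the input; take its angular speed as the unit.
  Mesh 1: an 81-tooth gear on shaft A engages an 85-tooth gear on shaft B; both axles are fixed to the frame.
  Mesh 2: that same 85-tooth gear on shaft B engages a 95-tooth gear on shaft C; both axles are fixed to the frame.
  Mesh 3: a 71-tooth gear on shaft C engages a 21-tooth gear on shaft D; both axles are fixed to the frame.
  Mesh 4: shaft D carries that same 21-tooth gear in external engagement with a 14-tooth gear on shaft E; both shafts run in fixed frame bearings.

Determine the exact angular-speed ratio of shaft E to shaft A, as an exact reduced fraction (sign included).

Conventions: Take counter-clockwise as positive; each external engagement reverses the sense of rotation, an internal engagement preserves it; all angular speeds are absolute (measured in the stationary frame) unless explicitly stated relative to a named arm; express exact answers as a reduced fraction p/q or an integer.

class = fixed-axis compound train [4 meshes; 4 ratios multiply, 4 sense flips]
mesh 1 [81T→85T]: running ratio 81/85, sense −
mesh 2 [85T→95T]: running ratio 81/95, sense +
mesh 3 [71T→21T]: running ratio 1917/665, sense −
mesh 4 [21T→14T]: running ratio 5751/1330, sense +
ω_out/ω_in = 5751/1330

5751/1330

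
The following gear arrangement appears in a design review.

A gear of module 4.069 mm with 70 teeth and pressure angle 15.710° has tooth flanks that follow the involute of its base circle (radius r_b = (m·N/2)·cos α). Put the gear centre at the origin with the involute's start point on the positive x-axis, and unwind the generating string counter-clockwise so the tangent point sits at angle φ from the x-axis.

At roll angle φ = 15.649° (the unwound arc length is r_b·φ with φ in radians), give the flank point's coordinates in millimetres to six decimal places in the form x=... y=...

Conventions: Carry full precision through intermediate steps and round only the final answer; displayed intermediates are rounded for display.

class = single-mesh tooth geometry [base-circle involute, m = 4.069, 70T]
pitch radius r_p = m·N/2 = 4.069·70/2 = 142.415000
base radius r_b = r_p·cos α = 142.415000·cos 15.710° = 137.095017
roll angle φ = 15.649° = 0.27312657 rad
x = r_b·(cos φ + φ·sin φ) = 142.113562
y = r_b·(sin φ − φ·cos φ) = 0.924164

x=142.113562 y=0.924164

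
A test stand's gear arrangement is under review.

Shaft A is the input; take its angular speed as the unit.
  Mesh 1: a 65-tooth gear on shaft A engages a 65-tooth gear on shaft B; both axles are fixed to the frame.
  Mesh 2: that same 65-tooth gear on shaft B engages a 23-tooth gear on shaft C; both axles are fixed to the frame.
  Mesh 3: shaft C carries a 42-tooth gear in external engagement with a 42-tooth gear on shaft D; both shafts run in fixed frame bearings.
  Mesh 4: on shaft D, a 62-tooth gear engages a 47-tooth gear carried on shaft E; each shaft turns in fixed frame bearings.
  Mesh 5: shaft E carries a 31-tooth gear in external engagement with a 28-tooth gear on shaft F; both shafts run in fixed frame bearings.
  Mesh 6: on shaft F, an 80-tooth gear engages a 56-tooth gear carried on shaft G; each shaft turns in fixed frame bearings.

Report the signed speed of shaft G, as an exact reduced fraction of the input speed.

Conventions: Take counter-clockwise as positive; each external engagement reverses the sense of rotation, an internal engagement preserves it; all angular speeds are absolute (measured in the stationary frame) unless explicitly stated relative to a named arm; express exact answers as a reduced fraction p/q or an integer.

6-mesh fixed-axis compound train (all bearings frame-fixed)
mesh 1 [65T→65T]: |ω|/ω_in = 1×65/65 = 1, sense flips to −
mesh 2 [65T→23T]: |ω|/ω_in = 1×65/23 = 65/23, sense flips to +
mesh 3 [42T→42T]: |ω|/ω_in = (65/23)×42/42 = 65/23, sense flips to −
mesh 4 [62T→47T]: |ω|/ω_in = (65/23)×62/47 = 4030/1081, sense flips to +
mesh 5 [31T→28T]: |ω|/ω_in = (4030/1081)×31/28 = 62465/15134, sense flips to −
mesh 6 [80T→56T]: |ω|/ω_in = (62465/15134)×80/56 = 312325/52969, sense flips to +
signed output speed (× input speed) = 312325/52969

312325/52969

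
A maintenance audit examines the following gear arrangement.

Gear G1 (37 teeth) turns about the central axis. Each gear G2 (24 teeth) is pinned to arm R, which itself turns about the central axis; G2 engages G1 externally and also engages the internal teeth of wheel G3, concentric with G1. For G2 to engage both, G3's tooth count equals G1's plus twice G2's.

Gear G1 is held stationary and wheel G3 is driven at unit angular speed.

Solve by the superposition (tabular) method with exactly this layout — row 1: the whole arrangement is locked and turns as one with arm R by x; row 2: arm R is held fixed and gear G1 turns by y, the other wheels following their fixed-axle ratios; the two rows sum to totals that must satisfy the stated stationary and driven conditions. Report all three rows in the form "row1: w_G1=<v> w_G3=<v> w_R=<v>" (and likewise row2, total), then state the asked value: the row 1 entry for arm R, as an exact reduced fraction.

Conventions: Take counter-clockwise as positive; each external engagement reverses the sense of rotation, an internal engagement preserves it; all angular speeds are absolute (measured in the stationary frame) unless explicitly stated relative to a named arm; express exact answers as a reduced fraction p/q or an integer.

row1: w_G1=85/122 w_G3=85/122 w_R=85/122
row2: w_G1=-85/122 w_G3=37/122 w_R=0
total: w_G1=0 w_G3=1 w_R=85/122
asked value: 85/122

recognized (axles ride arm R): planetary set, 37/24/85 teeth
row 1 (train locked, turned with arm): all members turn x
row 2 — arm fixed, fixed-axis ratios: sun y, ring −(37/85)·y, arm 0
boundary: total ω_sun = x + y = 0 and total ω_ring = x − (37/85)·y = 1  ⇒  y = -85/122, x = 85/122
row 2 ring = −(37/85)·(-85/122) = 37/122
totals (row 1 + row 2): sun 85/122 + (-85/122) = 0, ring 85/122 + 37/122 = 1, arm 85/122 + 0 = 85/122
asked cell (row1, arm) = 85/122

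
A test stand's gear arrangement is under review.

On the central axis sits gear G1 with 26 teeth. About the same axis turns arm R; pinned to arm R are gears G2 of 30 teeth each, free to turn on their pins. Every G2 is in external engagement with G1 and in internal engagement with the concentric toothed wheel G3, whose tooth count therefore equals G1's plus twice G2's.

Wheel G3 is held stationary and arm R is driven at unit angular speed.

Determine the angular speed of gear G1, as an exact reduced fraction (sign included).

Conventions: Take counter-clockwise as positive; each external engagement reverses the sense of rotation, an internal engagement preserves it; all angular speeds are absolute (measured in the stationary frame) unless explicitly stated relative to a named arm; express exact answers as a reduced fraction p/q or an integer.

56/13

class = planetary set [G3 = 26+2·30 = 86; Willis about the carrier]
ring teeth: 26 + 2·30 = 86
26(ω_sun−ω_arm) = −86(ω_ring−ω_arm),  ω_ring = 0, ω_arm = 1
ω_sun = 1 − (86/26)(0−1) = 56/13
exact speed ratio = 56/13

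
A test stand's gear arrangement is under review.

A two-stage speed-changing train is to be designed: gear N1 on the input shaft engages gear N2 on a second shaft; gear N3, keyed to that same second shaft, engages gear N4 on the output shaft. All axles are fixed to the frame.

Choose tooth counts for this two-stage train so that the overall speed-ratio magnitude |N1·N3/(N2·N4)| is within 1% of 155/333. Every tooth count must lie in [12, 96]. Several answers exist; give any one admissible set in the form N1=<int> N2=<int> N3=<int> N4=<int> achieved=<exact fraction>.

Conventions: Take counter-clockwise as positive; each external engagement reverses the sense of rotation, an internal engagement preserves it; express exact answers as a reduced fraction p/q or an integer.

topology: fixed-axis compound train — 2 stages, target 155/333
target = 155/333 in lowest terms: an exact hit needs N1·N3 = k·155 and N2·N4 = k·333 for one integer k, every count in [12, 96]; additionally prefer no 1:1 stage (N1 ≠ N2, N3 ≠ N4)
k = 1…2: no 1:1-free in-range split of k·155 and k·333 into factor pairs; take k = 3
k = 3: N1·N3 = 465 = 15·31, N2·N4 = 999 = 27·37
achieved = 15·31/(27·37) = 155/333; |achieved − target| = 0 ≤ 31/6660 ✓

N1=15 N2=27 N3=31 N4=37 achieved=155/333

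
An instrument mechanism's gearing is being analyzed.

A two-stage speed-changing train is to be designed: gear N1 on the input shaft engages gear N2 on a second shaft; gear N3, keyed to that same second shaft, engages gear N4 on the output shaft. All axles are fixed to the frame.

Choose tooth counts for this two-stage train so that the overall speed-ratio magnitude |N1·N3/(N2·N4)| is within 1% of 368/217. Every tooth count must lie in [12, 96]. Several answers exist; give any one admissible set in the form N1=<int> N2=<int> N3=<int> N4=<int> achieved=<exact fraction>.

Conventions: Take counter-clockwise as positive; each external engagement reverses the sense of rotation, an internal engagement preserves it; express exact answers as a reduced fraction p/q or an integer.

N1=16 N2=14 N3=46 N4=31 achieved=368/217

class = fixed-axis compound train [2-stage, 368/217 wanted]
target = 368/217 in lowest terms: an exact hit needs N1·N3 = k·368 and N2·N4 = k·217 for one integer k, every count in [12, 96]; additionally prefer no 1:1 stage (N1 ≠ N2, N3 ≠ N4)
k = 1: no 1:1-free in-range split of k·368 and k·217 into factor pairs; take k = 2
k = 2: N1·N3 = 736 = 16·46, N2·N4 = 434 = 14·31
achieved = 16·46/(14·31) = 368/217; |achieved − target| = 0 ≤ 92/5425 ✓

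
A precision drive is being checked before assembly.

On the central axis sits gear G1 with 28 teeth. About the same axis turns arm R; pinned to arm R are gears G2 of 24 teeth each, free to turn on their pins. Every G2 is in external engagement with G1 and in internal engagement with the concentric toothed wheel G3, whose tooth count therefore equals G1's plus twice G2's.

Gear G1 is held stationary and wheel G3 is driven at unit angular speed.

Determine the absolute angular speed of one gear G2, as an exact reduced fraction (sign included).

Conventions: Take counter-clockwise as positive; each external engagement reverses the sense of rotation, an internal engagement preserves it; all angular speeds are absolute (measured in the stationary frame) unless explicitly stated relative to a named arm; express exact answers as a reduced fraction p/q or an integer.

19/12

recognized (axles ride arm R): planetary set, 28/24/76 teeth
ring teeth: 28 + 2·24 = 76
28(ω_sun−ω_arm) = −76(ω_ring−ω_arm),  ω_sun = 0, ω_ring = 1
28(0−ω_arm) = −76(1−ω_arm)  ⇒  104·ω_arm = 76  ⇒  ω_arm = 19/26
sun–planet mesh: 28·(0−19/26) = −24·(ω_p−ω_arm)  ⇒  ω_p−ω_arm = 133/156
ω_p = 19/26 + 133/156 = 19/12
exact speed ratio = 19/12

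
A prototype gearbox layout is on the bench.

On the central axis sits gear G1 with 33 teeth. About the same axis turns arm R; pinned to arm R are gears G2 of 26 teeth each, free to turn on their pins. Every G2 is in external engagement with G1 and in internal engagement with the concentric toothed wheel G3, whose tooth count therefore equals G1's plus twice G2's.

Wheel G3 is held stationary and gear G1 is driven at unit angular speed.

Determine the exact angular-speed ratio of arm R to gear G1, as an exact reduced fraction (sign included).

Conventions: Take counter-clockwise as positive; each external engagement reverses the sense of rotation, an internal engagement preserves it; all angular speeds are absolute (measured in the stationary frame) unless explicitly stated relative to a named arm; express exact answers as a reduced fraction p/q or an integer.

planetary set (33T centre, 26T on arm, 85T internal) — Willis relation
ring teeth: 33 + 2·26 = 85
33(ω_sun−ω_arm) = −85(ω_ring−ω_arm),  ω_ring = 0, ω_sun = 1
33(1−ω_arm) = −85(0−ω_arm)  ⇒  118·ω_arm = 33  ⇒  ω_arm = 33/118
ω_out/ω_in = 33/118

33/118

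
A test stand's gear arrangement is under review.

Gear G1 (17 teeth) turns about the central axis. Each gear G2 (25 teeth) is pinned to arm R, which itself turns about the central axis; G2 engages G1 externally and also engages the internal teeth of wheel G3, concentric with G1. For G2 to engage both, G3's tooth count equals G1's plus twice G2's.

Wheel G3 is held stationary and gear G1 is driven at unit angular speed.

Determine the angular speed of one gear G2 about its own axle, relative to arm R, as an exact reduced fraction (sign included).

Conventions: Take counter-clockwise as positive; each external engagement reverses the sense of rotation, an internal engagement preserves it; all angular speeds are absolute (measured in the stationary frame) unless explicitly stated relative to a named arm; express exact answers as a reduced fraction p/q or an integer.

-1139/2100

topology: planetary set — G1 17T / G2 25T / G3 67T, arm = carrier (Willis)
ring teeth: 17 + 2·25 = 67
17(ω_sun−ω_arm) = −67(ω_ring−ω_arm),  ω_ring = 0, ω_sun = 1
17(1−ω_arm) = −67(0−ω_arm)  ⇒  84·ω_arm = 17  ⇒  ω_arm = 17/84
sun–planet mesh: 17·(1−17/84) = −25·(ω_p−ω_arm)  ⇒  ω_p−ω_arm = -1139/2100
exact speed ratio = -1139/2100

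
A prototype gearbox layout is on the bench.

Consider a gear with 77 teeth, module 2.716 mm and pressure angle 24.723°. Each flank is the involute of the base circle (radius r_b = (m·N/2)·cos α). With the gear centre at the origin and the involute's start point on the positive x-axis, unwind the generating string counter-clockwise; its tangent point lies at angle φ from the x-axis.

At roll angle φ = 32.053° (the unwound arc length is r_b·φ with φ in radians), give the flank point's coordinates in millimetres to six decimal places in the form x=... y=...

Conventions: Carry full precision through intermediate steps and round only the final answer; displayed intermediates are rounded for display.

x=108.701524 y=5.371590

class = single-mesh tooth geometry [base-circle involute, m = 2.716, 77T]
pitch radius r_p = m·N/2 = 2.716·77/2 = 104.566000
base radius r_b = r_p·cos α = 104.566000·cos 24.723° = 94.981518
roll angle φ = 32.053° = 0.55943039 rad
x = r_b·(cos φ + φ·sin φ) = 108.701524
y = r_b·(sin φ − φ·cos φ) = 5.371590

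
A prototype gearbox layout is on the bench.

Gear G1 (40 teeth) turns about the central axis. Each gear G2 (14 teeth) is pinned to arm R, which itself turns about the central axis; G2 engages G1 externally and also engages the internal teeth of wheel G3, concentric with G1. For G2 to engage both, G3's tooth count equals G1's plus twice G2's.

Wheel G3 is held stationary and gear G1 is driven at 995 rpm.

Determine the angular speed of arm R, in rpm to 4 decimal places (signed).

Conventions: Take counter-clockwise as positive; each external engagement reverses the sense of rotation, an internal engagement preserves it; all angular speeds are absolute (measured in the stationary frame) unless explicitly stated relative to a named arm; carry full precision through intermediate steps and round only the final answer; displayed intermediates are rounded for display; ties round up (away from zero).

+368.5185 rpm

topology: planetary set — G1 40T / G2 14T / G3 68T, arm = carrier (Willis)
normalise by the input: solve with ω_sun = 1, then scale by 995 rpm
ring teeth: 40 + 2·14 = 68
40(ω_sun−ω_arm) = −68(ω_ring−ω_arm),  ω_ring = 0, ω_sun = 1
40(1−ω_arm) = −68(0−ω_arm)  ⇒  108·ω_arm = 40  ⇒  ω_arm = 10/27
scale: ω_arm = 10/27 × 995 rpm = +368.5185 rpm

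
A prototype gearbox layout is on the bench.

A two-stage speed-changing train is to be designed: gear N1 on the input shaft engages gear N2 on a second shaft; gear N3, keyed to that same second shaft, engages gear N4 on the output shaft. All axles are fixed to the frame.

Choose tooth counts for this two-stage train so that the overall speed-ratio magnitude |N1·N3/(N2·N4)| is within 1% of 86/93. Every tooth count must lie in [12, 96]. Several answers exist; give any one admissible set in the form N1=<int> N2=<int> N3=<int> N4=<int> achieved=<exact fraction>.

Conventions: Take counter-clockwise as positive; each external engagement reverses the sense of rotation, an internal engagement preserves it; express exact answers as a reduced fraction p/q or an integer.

N1=12 N2=18 N3=43 N4=31 achieved=86/93

2-stage fixed-axis compound train for ratio 86/93
target = 86/93 in lowest terms: an exact hit needs N1·N3 = k·86 and N2·N4 = k·93 for one integer k, every count in [12, 96]; additionally prefer no 1:1 stage (N1 ≠ N2, N3 ≠ N4)
k = 1…5: no 1:1-free in-range split of k·86 and k·93 into factor pairs; take k = 6
k = 6: N1·N3 = 516 = 12·43, N2·N4 = 558 = 18·31
achieved = 12·43/(18·31) = 86/93; |achieved − target| = 0 ≤ 43/4650 ✓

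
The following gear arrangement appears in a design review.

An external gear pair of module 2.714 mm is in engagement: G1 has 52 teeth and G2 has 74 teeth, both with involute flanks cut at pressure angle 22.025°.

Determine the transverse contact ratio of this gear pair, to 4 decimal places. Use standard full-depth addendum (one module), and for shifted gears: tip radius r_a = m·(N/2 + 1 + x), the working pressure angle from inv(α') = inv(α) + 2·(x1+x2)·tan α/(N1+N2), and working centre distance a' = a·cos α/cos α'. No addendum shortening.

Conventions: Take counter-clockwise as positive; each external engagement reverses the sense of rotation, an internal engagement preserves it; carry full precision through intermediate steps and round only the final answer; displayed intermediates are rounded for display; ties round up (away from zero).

recognized (one external pair, fixed centres): single-mesh tooth geometry, m = 2.714, N1 = 52, N2 = 74
base radii: r_b1 = 65.414261, r_b2 = 93.089526
tip radii: r_a1 = 73.278000, r_a2 = 103.132000
no profile shift: α' = α, a' = a
action lengths: √(r_a1²−r_b1²) = 33.024834, √(r_a2²−r_b2²) = 44.390873
base pitch p_b = π·m·cos α = 7.904037
CR = (33.024834 + 44.390873 − 170.982000·sin 22.02500°)/7.904037 = 1.682122
contact ratio ≈ 1.6821

1.6821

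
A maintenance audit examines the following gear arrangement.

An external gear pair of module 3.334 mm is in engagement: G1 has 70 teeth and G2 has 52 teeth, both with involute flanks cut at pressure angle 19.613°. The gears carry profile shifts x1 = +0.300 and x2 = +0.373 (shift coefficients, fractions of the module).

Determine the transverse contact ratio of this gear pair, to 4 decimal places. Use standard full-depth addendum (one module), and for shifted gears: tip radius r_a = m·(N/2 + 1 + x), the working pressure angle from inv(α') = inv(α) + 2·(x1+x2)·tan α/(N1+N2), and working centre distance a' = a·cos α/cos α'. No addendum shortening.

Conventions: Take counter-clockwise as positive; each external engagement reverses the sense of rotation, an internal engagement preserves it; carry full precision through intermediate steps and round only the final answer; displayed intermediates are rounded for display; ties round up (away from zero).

1.7182

topology: single-mesh involute geometry — m = 3.334, 70T/52T pair
base radii: r_b1 = 109.919800, r_b2 = 81.654708
tip radii: r_a1 = 121.024200, r_a2 = 91.261582
inv(α') = inv(19.613°) + 2·(+0.300+0.373)·tan α/(70+52) = 0.01795966  ⇒  α' = 21.23612°
a' = a·cos α / cos α' = 203.3740·cos 19.613°/cos 21.23612° = 205.530957
action lengths: √(r_a1²−r_b1²) = 50.640839, √(r_a2²−r_b2²) = 40.757636
base pitch p_b = π·m·cos α = 9.866378
CR = (50.640839 + 40.757636 − 205.530957·sin 21.23612°)/9.866378 = 1.718224
contact ratio ≈ 1.7182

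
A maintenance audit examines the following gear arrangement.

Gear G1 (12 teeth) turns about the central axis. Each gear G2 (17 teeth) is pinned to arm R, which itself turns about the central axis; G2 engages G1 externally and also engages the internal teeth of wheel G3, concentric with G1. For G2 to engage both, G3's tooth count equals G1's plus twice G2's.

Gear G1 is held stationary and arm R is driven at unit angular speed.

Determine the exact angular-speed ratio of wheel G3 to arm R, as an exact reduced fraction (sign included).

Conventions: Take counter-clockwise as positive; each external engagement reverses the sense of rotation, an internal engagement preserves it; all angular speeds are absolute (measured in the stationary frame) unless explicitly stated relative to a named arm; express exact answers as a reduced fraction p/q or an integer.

class = planetary set [G3 = 12+2·17 = 46; Willis about the carrier]
ring teeth: 12 + 2·17 = 46
12(ω_sun−ω_arm) = −46(ω_ring−ω_arm),  ω_sun = 0, ω_arm = 1
ω_ring = 1 − (12/46)(0−1) = 29/23
ω_out/ω_in = 29/23

29/23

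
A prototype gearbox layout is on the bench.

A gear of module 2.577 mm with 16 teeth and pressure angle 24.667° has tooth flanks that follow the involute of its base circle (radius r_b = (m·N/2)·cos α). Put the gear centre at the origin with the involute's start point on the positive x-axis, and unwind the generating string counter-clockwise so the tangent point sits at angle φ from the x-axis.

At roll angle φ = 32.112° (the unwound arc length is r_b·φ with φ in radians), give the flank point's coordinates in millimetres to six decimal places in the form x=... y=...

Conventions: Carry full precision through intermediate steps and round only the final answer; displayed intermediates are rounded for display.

x=21.450138 y=1.065265

topology: single-mesh involute geometry — m = 2.577, N = 16
pitch radius r_p = m·N/2 = 2.577·16/2 = 20.616000
base radius r_b = r_p·cos α = 20.616000·cos 24.667° = 18.734763
roll angle φ = 32.112° = 0.56046013 rad
x = r_b·(cos φ + φ·sin φ) = 21.450138
y = r_b·(sin φ − φ·cos φ) = 1.065265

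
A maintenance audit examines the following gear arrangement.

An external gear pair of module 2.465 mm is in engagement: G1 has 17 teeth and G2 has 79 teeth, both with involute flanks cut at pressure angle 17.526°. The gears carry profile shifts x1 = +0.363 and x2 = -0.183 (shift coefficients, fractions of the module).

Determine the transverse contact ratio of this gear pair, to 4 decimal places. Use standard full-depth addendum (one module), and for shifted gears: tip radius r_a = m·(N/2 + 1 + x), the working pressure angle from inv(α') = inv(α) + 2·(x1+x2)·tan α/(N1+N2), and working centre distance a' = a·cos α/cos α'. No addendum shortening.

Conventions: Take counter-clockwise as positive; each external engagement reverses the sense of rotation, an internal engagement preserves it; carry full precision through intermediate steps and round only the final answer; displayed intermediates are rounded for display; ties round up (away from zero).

1.6575

class = single-mesh tooth geometry [involute pair 17T × 79T, m = 2.465]
base radii: r_b1 = 19.979893, r_b2 = 92.847739
tip radii: r_a1 = 24.312295, r_a2 = 99.381405
inv(α') = inv(17.526°) + 2·(+0.363-0.183)·tan α/(17+79) = 0.01109560  ⇒  α' = 18.17997°
a' = a·cos α / cos α' = 118.3200·cos 17.526°/cos 18.17997° = 118.755778
action lengths: √(r_a1²−r_b1²) = 13.852493, √(r_a2²−r_b2²) = 35.439540
base pitch p_b = π·m·cos α = 7.384551
CR = (13.852493 + 35.439540 − 118.755778·sin 18.17997°)/7.384551 = 1.657501
contact ratio ≈ 1.6575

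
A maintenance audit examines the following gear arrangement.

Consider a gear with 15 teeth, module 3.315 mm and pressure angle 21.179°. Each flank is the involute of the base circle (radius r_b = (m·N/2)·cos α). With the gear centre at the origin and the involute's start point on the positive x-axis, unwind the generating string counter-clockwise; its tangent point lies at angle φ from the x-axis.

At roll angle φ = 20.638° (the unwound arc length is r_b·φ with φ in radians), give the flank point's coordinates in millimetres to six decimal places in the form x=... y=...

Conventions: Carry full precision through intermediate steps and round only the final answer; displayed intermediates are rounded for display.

x=24.638712 y=0.356485

recognized (one wheel, involute flank): single-mesh tooth geometry, m = 3.315, N = 15
pitch radius r_p = m·N/2 = 3.315·15/2 = 24.862500
base radius r_b = r_p·cos α = 24.862500·cos 21.179° = 23.183194
roll angle φ = 20.638° = 0.36020105 rad
x = r_b·(cos φ + φ·sin φ) = 24.638712
y = r_b·(sin φ − φ·cos φ) = 0.356485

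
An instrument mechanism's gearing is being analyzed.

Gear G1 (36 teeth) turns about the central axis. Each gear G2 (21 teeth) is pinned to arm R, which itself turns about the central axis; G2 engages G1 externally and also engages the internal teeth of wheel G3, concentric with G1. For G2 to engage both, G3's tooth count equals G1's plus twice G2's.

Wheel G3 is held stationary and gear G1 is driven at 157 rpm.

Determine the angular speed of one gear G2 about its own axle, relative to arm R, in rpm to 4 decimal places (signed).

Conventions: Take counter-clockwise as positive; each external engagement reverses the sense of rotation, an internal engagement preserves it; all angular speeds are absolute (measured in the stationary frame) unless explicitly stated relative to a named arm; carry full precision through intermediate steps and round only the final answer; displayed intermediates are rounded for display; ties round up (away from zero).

recognized (axles ride arm R): planetary set, 36/21/78 teeth
normalise by the input: solve with ω_sun = 1, then scale by 157 rpm
ring teeth: 36 + 2·21 = 78
36(ω_sun−ω_arm) = −78(ω_ring−ω_arm),  ω_ring = 0, ω_sun = 1
36(1−ω_arm) = −78(0−ω_arm)  ⇒  114·ω_arm = 36  ⇒  ω_arm = 6/19
sun–planet mesh: 36·(1−6/19) = −21·(ω_p−ω_arm)  ⇒  ω_p−ω_arm = -156/133
scale: ω_p−ω_arm = -156/133 × 157 rpm = -184.1504 rpm

-184.1504 rpm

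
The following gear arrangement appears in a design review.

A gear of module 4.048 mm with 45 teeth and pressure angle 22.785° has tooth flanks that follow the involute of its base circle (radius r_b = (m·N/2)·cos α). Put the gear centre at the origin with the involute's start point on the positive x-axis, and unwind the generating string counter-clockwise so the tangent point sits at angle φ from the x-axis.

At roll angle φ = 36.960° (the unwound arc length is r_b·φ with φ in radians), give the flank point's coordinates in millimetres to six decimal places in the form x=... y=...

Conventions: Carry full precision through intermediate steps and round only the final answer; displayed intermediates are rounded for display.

x=99.667902 y=7.205487

recognized (one wheel, involute flank): single-mesh tooth geometry, m = 4.048, N = 45
pitch radius r_p = m·N/2 = 4.048·45/2 = 91.080000
base radius r_b = r_p·cos α = 91.080000·cos 22.785° = 83.972533
roll angle φ = 36.960° = 0.64507369 rad
x = r_b·(cos φ + φ·sin φ) = 99.667902
y = r_b·(sin φ − φ·cos φ) = 7.205487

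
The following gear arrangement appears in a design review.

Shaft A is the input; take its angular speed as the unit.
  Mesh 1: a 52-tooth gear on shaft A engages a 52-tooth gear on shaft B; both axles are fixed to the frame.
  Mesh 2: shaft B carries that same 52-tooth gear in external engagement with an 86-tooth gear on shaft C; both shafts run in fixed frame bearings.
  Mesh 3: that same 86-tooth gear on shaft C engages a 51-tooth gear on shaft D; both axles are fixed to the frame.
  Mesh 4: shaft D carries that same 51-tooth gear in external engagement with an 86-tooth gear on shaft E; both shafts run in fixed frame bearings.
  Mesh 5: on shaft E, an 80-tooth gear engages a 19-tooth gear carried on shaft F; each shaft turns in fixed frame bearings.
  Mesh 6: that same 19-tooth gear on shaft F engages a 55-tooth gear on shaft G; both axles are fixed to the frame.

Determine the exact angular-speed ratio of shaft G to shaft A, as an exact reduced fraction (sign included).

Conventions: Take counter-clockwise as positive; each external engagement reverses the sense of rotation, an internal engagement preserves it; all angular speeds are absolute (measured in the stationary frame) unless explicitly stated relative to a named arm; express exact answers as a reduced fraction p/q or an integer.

416/473

class = fixed-axis compound train [6 meshes; 6 ratios multiply, 6 sense flips]
mesh 1 [52T→52T]: running ratio 1, sense −
mesh 2 [52T→86T]: running ratio 26/43, sense +
mesh 3 [86T→51T]: running ratio 52/51, sense −
mesh 4 [51T→86T]: running ratio 26/43, sense +
mesh 5 [80T→19T]: running ratio 2080/817, sense −
mesh 6 [19T→55T]: running ratio 416/473, sense +
ω_out/ω_in = 416/473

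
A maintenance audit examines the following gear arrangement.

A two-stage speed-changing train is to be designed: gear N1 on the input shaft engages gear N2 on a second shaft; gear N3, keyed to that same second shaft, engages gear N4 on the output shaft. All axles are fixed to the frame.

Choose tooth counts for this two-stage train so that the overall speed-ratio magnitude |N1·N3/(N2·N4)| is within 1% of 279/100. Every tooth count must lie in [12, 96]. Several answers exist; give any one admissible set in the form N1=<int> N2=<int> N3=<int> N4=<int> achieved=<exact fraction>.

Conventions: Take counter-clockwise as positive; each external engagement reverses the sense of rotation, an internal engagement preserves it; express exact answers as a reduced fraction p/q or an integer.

N1=27 N2=12 N3=31 N4=25 achieved=279/100

class = fixed-axis compound train [2-stage, 279/100 wanted]
target = 279/100 in lowest terms: an exact hit needs N1·N3 = k·279 and N2·N4 = k·100 for one integer k, every count in [12, 96]; additionally prefer no 1:1 stage (N1 ≠ N2, N3 ≠ N4)
k = 1…2: no 1:1-free in-range split of k·279 and k·100 into factor pairs; take k = 3
k = 3: N1·N3 = 837 = 27·31, N2·N4 = 300 = 12·25
achieved = 27·31/(12·25) = 279/100; |achieved − target| = 0 ≤ 279/10000 ✓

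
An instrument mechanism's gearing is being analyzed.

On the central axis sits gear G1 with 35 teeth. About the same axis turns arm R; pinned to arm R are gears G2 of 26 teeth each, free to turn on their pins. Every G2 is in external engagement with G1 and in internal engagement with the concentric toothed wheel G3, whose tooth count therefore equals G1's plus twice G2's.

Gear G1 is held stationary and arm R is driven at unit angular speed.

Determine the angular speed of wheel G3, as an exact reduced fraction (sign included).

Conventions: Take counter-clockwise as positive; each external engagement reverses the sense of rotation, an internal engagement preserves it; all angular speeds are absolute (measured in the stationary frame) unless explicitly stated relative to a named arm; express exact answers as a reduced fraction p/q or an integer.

class = planetary set [G3 = 35+2·26 = 87; Willis about the carrier]
ring teeth: 35 + 2·26 = 87
35(ω_sun−ω_arm) = −87(ω_ring−ω_arm),  ω_sun = 0, ω_arm = 1
ω_ring = 1 − (35/87)(0−1) = 122/87
exact speed ratio = 122/87

122/87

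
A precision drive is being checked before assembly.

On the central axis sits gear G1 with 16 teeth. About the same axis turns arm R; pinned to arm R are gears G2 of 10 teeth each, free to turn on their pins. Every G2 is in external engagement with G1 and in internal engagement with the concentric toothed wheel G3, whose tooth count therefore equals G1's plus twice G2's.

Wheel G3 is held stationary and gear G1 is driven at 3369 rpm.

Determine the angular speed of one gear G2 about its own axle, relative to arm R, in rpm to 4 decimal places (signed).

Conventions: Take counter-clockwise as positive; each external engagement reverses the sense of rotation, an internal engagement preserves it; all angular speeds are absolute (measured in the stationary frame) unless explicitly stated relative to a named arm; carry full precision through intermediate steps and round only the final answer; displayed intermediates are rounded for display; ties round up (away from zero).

recognized (axles ride arm R): planetary set, 16/10/36 teeth
normalise by the input: solve with ω_sun = 1, then scale by 3369 rpm
ring teeth: 16 + 2·10 = 36
16(ω_sun−ω_arm) = −36(ω_ring−ω_arm),  ω_ring = 0, ω_sun = 1
16(1−ω_arm) = −36(0−ω_arm)  ⇒  52·ω_arm = 16  ⇒  ω_arm = 4/13
sun–planet mesh: 16·(1−4/13) = −10·(ω_p−ω_arm)  ⇒  ω_p−ω_arm = -72/65
scale: ω_p−ω_arm = -72/65 × 3369 rpm = -3731.8154 rpm

-3731.8154 rpm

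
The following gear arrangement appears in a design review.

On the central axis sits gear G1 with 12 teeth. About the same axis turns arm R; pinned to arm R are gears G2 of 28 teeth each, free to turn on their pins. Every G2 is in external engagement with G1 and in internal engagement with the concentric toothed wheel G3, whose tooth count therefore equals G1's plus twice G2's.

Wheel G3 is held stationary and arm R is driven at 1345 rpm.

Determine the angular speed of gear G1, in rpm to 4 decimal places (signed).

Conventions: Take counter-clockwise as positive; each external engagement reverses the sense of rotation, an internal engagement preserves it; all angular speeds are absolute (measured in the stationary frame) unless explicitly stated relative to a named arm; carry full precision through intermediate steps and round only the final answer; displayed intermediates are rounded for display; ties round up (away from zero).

+8966.6667 rpm

recognized (axles ride arm R): planetary set, 12/28/68 teeth
normalise by the input: solve with ω_arm = 1, then scale by 1345 rpm
ring teeth: 12 + 2·28 = 68
12(ω_sun−ω_arm) = −68(ω_ring−ω_arm),  ω_ring = 0, ω_arm = 1
ω_sun = 1 − (68/12)(0−1) = 20/3
scale: ω_sun = 20/3 × 1345 rpm = +8966.6667 rpm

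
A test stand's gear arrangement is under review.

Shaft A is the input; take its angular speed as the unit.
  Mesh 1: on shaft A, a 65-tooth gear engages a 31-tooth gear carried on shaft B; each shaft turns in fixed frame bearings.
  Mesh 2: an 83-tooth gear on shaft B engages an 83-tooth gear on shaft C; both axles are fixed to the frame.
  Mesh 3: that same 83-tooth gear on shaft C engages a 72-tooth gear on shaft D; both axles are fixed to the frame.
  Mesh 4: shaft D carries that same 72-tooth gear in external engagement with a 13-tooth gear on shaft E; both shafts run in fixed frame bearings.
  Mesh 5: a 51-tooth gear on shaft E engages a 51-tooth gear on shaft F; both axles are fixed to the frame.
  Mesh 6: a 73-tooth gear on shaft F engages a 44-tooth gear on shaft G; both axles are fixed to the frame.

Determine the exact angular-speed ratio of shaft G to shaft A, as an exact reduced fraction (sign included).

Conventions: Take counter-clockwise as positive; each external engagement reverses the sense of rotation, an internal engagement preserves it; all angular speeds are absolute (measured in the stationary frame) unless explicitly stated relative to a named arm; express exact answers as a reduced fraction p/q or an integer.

30295/1364

class = fixed-axis compound train [6 meshes; 6 ratios multiply, 6 sense flips]
mesh 1 [65T→31T]: running ratio 65/31, sense −
mesh 2 [83T→83T]: running ratio 65/31, sense +
mesh 3 [83T→72T]: running ratio 5395/2232, sense −
mesh 4 [72T→13T]: running ratio 415/31, sense +
mesh 5 [51T→51T]: running ratio 415/31, sense −
mesh 6 [73T→44T]: running ratio 30295/1364, sense +
ω_out/ω_in = 30295/1364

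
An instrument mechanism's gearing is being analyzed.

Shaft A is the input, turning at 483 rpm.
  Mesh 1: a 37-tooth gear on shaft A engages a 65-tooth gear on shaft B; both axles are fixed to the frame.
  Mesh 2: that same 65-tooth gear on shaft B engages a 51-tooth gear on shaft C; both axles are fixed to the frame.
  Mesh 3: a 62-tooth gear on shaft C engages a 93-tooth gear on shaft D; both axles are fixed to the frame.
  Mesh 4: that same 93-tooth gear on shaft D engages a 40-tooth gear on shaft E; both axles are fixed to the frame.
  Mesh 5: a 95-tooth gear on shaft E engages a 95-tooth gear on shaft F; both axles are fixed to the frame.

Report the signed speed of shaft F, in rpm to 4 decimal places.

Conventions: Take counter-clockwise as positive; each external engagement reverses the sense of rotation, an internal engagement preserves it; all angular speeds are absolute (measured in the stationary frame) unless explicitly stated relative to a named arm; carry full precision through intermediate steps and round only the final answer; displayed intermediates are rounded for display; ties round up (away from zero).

5-mesh fixed-axis compound train (all bearings frame-fixed)
mesh 1 [37T→65T]: ω = 483.0000×37/65 = 274.9385 rpm, sense flips to −
mesh 2 [65T→51T]: ω = 274.9385×65/51 = 350.4118 rpm, sense flips to +
mesh 3 [62T→93T]: ω = 350.4118×62/93 = 233.6078 rpm, sense flips to −
mesh 4 [93T→40T]: ω = 233.6078×93/40 = 543.1382 rpm, sense flips to +
mesh 5 [95T→95T]: ω = 543.1382×95/95 = 543.1382 rpm, sense flips to −
signed output speed = -543.1382 rpm

-543.1382 rpm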